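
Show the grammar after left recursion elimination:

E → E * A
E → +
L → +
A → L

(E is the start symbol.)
E is directly left-recursive. The standard transformation for
  A → A α₁ | ... | A α_m | β₁ | ... | β_n
is
  A  → β₁ A' | ... | β_n A'
  A' → α₁ A' | ... | α_m A' | ε

E → + becomes E → + E'
E → E * A becomes E' → * A E'
Add E' → ε

Productions for other non-terminals are unchanged:
  L → +
  A → L

Resulting grammar:
E → + E'
E' → * A E'
E' → ε
L → +
A → L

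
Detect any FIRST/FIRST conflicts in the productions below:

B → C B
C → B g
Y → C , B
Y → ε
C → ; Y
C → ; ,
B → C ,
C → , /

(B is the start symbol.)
FIRST sets of the non-terminals at (or reachable through a nullable prefix from) the front of some alternative:
  FIRST(C) = { ',', ';' }
  FIRST(B) = { ',', ';' }

Productions for B:
  B → C B: FIRST = { ',', ';' }
  B → C ,: FIRST = { ',', ';' }
Productions for C:
  C → B g: FIRST = { ',', ';' }
  C → ; Y: FIRST = { ';' }
  C → ; ,: FIRST = { ';' }
  C → , /: FIRST = { ',' }
Productions for Y:
  Y → C , B: FIRST = { ',', ';' }
  Y → ε: FIRST = { ε }

Conflict for B: B → C B and B → C ,
  Overlap: { ',', ';' }
Conflict for C: C → B g and C → ; Y
  Overlap: { ';' }
Conflict for C: C → B g and C → ; ,
  Overlap: { ';' }
Conflict for C: C → B g and C → , /
  Overlap: { ',' }
Conflict for C: C → ; Y and C → ; ,
  Overlap: { ';' }

Answer: Yes. B → C B / B → C ',' on { ',', ';' }; C → B g / C → ';' Y on { ';' }; C → B g / C → ';' ',' on { ';' }; C → B g / C → ',' '/' on { ',' }; C → ';' Y / C → ';' ',' on { ';' }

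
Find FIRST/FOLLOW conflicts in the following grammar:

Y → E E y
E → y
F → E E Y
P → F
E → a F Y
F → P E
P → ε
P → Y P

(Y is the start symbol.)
Yes. P → F with FOLLOW(P) on { 'a', 'y' }; P → Y P with FOLLOW(P) on { 'a', 'y' }

A FIRST/FOLLOW conflict occurs when a non-terminal N has a nullable alternative N → β (β ⇒* ε) and another alternative N → α with FIRST(α) ∩ FOLLOW(N) ≠ ∅: on such a lookahead the parser cannot decide between expanding α and letting N vanish via β.

Nullable non-terminals: P.
FIRST sets used below: FIRST(F) = { 'a', 'y' }, FIRST(Y) = { 'a', 'y' }

P: nullable alternative(s) P → ε; FOLLOW(P) = { 'a', 'y' }
  P → F: FIRST \ {ε} = { 'a', 'y' } — overlaps FOLLOW(P) on { 'a', 'y' }: CONFLICT
  P → ε: FIRST \ {ε} = { } — this is the only nullable alternative, skip
  P → Y P: FIRST \ {ε} = { 'a', 'y' } — overlaps FOLLOW(P) on { 'a', 'y' }: CONFLICT

E, F, Y have no nullable alternative, so no FIRST/FOLLOW check is needed there.

So the grammar has 2 FIRST/FOLLOW conflicts (marked CONFLICT above).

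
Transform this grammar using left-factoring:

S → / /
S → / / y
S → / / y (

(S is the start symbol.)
S → / / S'
S' → ε
S' → y S''
S'' → ε
S'' → (

Left-factoring transforms A → αβ₁ | αβ₂ into A → αA' and A' → β₁ | β₂
(α is the longest common prefix among the alternatives). Repeat until
no nonterminal has two alternatives with a common prefix.

Round 1: S has alternatives sharing prefix '/ /'. Introduce S': S → / / S'
  Add: S' → ε
  Add: S' → y
  Add: S' → y (

Round 2: S' has alternatives sharing prefix 'y'. Introduce S'': S' → y S''
  Add: S'' → ε
  Add: S'' → (

No remaining common prefixes — done.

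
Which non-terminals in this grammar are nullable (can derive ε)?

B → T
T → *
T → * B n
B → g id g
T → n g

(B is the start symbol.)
None

There are no ε-productions, so no non-terminal can derive ε.
No non-terminals are nullable.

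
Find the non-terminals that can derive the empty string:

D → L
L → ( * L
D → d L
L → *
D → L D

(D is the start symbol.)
A non-terminal is nullable if it can derive ε (the empty string): either it has an ε-production, or it has a production whose right-hand side consists entirely of nullable non-terminals.

There are no ε-productions, so no non-terminal can derive ε.
No non-terminals are nullable.

Answer: None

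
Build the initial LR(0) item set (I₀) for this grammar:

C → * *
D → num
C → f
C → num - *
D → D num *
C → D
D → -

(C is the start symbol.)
First, augment the grammar with C' → C
I₀ = CLOSURE({ [C' → . C] }):
  [C' → . C] has the dot before C: add [C → . * *], [C → . f], [C → . num - *], [C → . D]
  [C → . D] has the dot before D: add [D → . num], [D → . D num *], [D → . -]
No further items can be added.

I₀ = { [C → . * *], [C → . D], [C → . f], [C → . num - *], [C' → . C], [D → . -], [D → . D num *], [D → . num] }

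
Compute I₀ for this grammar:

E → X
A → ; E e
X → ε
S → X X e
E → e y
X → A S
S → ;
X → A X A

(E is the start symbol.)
First, augment the grammar with E' → E
I₀ = CLOSURE({ [E' → . E] }):
  [E' → . E] has the dot before E: add [E → . X], [E → . e y]
  [E → . X] has the dot before X: add [X → .], [X → . A S], [X → . A X A]
  [X → . A S] has the dot before A: add [A → . ; E e]
No further items can be added.

I₀ = { [A → . ; E e], [E → . X], [E → . e y], [E' → . E], [X → . A S], [X → . A X A], [X → .] }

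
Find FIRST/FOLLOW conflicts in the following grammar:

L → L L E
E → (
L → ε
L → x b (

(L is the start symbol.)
Nullable non-terminals: L.
FIRST sets used below: FIRST(L) = { '(', 'x', ε }, FIRST(E) = { '(' }

L: nullable alternative(s) L → ε; FOLLOW(L) = { $, '(', 'x' }
  L → L L E: FIRST \ {ε} = { '(', 'x' } — overlaps FOLLOW(L) on { '(', 'x' }: CONFLICT
  L → ε: FIRST \ {ε} = { } — this is the only nullable alternative, skip
  L → x b (: FIRST \ {ε} = { 'x' } — overlaps FOLLOW(L) on { 'x' }: CONFLICT

E has no nullable alternative, so no FIRST/FOLLOW check is needed there.

So the grammar has 2 FIRST/FOLLOW conflicts (marked CONFLICT above).

Answer: Yes. L → L L E with FOLLOW(L) on { '(', 'x' }; L → x b '(' with FOLLOW(L) on { 'x' }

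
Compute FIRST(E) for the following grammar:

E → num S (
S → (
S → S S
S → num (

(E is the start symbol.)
{ 'num' }

To compute FIRST(E), examine every production with E on the left-hand side, reading each right-hand side left to right until a non-nullable symbol is reached.

From E → num S (:
  - num is a terminal: add 'num' and stop

Collecting: FIRST(E) = { 'num' }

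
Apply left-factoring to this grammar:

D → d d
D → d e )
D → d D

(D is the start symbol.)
Left-factoring transforms A → αβ₁ | αβ₂ into A → αA' and A' → β₁ | β₂
(α is the longest common prefix among the alternatives). Repeat until
no nonterminal has two alternatives with a common prefix.

Round 1: D has alternatives sharing prefix 'd'. Introduce D': D → d D'
  Add: D' → d
  Add: D' → e )
  Add: D' → D

No remaining common prefixes — done.

Resulting grammar:
D → d D'
D' → d
D' → e )
D' → D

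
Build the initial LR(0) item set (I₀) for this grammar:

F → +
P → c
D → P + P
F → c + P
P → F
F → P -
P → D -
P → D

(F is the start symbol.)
First, augment the grammar with F' → F
I₀ = CLOSURE({ [F' → . F] }):
  [F' → . F] has the dot before F: add [F → . +], [F → . c + P], [F → . P -]
  [F → . P -] has the dot before P: add [P → . c], [P → . F], [P → . D -], [P → . D]
  [P → . D -] has the dot before D: add [D → . P + P]
No further items can be added.

I₀ = { [D → . P + P], [F → . +], [F → . P -], [F → . c + P], [F' → . F], [P → . D -], [P → . D], [P → . F], [P → . c] }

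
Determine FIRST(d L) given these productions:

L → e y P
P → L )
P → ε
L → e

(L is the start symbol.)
To compute FIRST(d L), process the symbols left to right:
Symbol d is a terminal. Add 'd' and stop.
FIRST(d L) = { 'd' }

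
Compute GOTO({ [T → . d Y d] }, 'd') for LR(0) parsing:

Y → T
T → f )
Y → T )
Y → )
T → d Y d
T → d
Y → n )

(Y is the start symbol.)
{ [T → . d Y d], [T → . d], [T → . f )], [T → d . Y d], [Y → . )], [Y → . T )], [Y → . T], [Y → . n )] }

GOTO(I, 'd') = CLOSURE({ [A → αX.β] : [A → α.Xβ] ∈ I, X = 'd' })

Items with dot before 'd', with the dot advanced:
  [T → . d Y d] → [T → d . Y d]
Closure of the advanced items:
  [T → d . Y d] has the dot before Y: add [Y → . T], [Y → . T )], [Y → . )], [Y → . n )]
  [Y → . T] has the dot before T: add [T → . f )], [T → . d Y d], [T → . d]

GOTO = { [T → . d Y d], [T → . d], [T → . f )], [T → d . Y d], [Y → . )], [Y → . T )], [Y → . T], [Y → . n )] }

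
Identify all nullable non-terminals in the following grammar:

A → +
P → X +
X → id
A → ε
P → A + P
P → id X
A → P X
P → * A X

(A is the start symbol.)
{ 'A' }

A non-terminal is nullable if it can derive ε (the empty string): either it has an ε-production, or it has a production whose right-hand side consists entirely of nullable non-terminals.

ε-productions: A → ε
So A is immediately nullable.
No further non-terminal can be added: every production for the remaining non-terminals contains a terminal or a non-nullable non-terminal.
Nullable = { 'A' }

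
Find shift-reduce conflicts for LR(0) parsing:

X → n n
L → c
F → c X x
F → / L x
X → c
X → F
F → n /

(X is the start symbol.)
Yes — I4: [X → c .] vs [F → . / L x]

Augment with X' → X and build the canonical LR(0) collection (I0 = CLOSURE({[X' → . X]}), then GOTO on every symbol after a dot until no new states appear). It has 13 states:
  I0: { [F → . / L x], [F → . c X x], [F → . n /], [X → . F], [X → . c], [X → . n n], [X' → . X] }  — shift
  I1: { [F → / . L x], [L → . c] }  — shift
  I2: { [X → F .] }  — reduce
  I3: { [X' → X .] }  — accept
  I4: { [F → . / L x], [F → . c X x], [F → . n /], [F → c . X x], [X → . F], [X → . c], [X → . n n], [X → c .] }  — shift, reduce
  I5: { [F → n . /], [X → n . n] }  — shift
  I6: { [F → n / .] }  — reduce
  I7: { [X → n n .] }  — reduce
  I8: { [F → c X . x] }  — shift
  I9: { [F → c X x .] }  — reduce
  I10: { [F → / L . x] }  — shift
  I11: { [L → c .] }  — reduce
  I12: { [F → / L x .] }  — reduce

I4 contains reduce item [X → c .] and shift items [F → . / L x], [F → . c X x], [F → . n /], [X → . c], [X → . n n] — shift-reduce conflict.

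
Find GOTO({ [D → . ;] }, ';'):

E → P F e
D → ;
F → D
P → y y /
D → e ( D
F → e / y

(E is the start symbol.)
{ [D → ; .] }

GOTO(I, ';') = CLOSURE({ [A → αX.β] : [A → α.Xβ] ∈ I, X = ';' })

Items with dot before ';', with the dot advanced:
  [D → . ;] → [D → ; .]
Closure adds nothing (no advanced item has the dot before a non-terminal).

GOTO = { [D → ; .] }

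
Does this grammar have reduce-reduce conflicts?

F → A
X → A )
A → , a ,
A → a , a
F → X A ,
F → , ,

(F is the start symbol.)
Augment with F' → F and build the canonical LR(0) collection (I0 = CLOSURE({[F' → . F]}), then GOTO on every symbol after a dot until no new states appear). It has 15 states:
  I0: { [A → . , a ,], [A → . a , a], [F → . , ,], [F → . A], [F → . X A ,], [F' → . F], [X → . A )] }  — shift
  I1: { [A → , . a ,], [F → , . ,] }  — shift
  I2: { [F → A .], [X → A . )] }  — shift, reduce
  I3: { [F' → F .] }  — accept
  I4: { [A → . , a ,], [A → . a , a], [F → X . A ,] }  — shift
  I5: { [A → a . , a] }  — shift
  I6: { [A → a , . a] }  — shift
  I7: { [A → a , a .] }  — reduce
  I8: { [A → , . a ,] }  — shift
  I9: { [F → X A . ,] }  — shift
  I10: { [F → X A , .] }  — reduce
  I11: { [A → , a . ,] }  — shift
  I12: { [A → , a , .] }  — reduce
  I13: { [X → A ) .] }  — reduce
  I14: { [F → , , .] }  — reduce

No state contains more than one complete item.

Answer: No reduce-reduce conflicts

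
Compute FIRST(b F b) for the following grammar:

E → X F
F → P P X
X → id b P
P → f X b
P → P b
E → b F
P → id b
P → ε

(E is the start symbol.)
{ 'b' }

To compute FIRST(b F b), process the symbols left to right:
Symbol b is a terminal. Add 'b' and stop.
FIRST(b F b) = { 'b' }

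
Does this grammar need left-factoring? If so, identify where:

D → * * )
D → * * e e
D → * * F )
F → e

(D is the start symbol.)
Left-factoring is needed when two productions for the same non-terminal
share a common prefix on the right-hand side.

Productions for D:
  D → * * )
  D → * * e e
  D → * * F )

Found common prefix '* *' in productions for D

Answer: Yes, D has productions with common prefix '* *'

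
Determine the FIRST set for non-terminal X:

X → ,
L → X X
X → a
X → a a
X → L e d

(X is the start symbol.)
{ ',', 'a' }

To compute FIRST(X), examine every production with X on the left-hand side, reading each right-hand side left to right until a non-nullable symbol is reached.

FIRST sets of the other non-terminals involved (by the same procedure, iterated to a fixed point):
  FIRST(L) = { ',', 'a' }

From X → ,:
  - ',' is a terminal: add ',' and stop
From X → a:
  - a is a terminal: add 'a' and stop
From X → a a:
  - a is a terminal: add 'a' and stop
From X → L e d:
  - L is a non-terminal: add FIRST(L) \ {ε} = { ',', 'a' }
    L is not nullable, so stop

Collecting: FIRST(X) = { ',', 'a' }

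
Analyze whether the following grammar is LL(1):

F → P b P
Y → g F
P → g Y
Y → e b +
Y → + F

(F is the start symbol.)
A grammar is LL(1) if for each non-terminal N with multiple productions, the predict sets of those productions are pairwise disjoint, where PREDICT(N → α) = (FIRST(α) \ {ε}) ∪ (FOLLOW(N) if α ⇒* ε).

For Y:
  PREDICT(Y → g F) = { 'g' }
  PREDICT(Y → e b '+') = { 'e' }
  PREDICT(Y → '+' F) = { '+' }
F, P have a single production, so nothing to check there.

All predict sets are disjoint. The grammar IS LL(1).

Answer: Yes, the grammar is LL(1).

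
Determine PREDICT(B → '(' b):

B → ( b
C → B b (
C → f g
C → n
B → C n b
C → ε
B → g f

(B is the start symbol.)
{ '(' }

PREDICT(B → '(' b) = (FIRST(RHS) \ {ε}) ∪ (FOLLOW(B) if ε ∈ FIRST(RHS), i.e. RHS ⇒* ε)
FIRST('(' b) = { '(' }
ε ∉ FIRST('(' b), so FOLLOW(B) is not added.
PREDICT(B → '(' b) = { '(' }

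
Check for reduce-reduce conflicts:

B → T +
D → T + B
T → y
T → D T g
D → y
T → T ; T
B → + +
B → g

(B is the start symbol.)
Yes — I6: [D → y .] vs [T → y .]

A reduce-reduce conflict occurs when an LR(0) state has two complete items [A → α .] and [B → β .] — both call for a reduction, and with no lookahead the parser cannot choose between them.

Augment with B' → B and build the canonical LR(0) collection (I0 = CLOSURE({[B' → . B]}), then GOTO on every symbol after a dot until no new states appear). It has 15 states:
  I0: { [B → . + +], [B → . T +], [B → . g], [B' → . B], [D → . T + B], [D → . y], [T → . D T g], [T → . T ; T], [T → . y] }  — shift
  I1: { [B → + . +] }  — shift
  I2: { [B' → B .] }  — accept
  I3: { [D → . T + B], [D → . y], [T → . D T g], [T → . T ; T], [T → . y], [T → D . T g] }  — shift
  I4: { [B → T . +], [D → T . + B], [T → T . ; T] }  — shift
  I5: { [B → g .] }  — reduce
  I6: { [D → y .], [T → y .] }  — 2 reduces
  I7: { [B → . + +], [B → . T +], [B → . g], [B → T + .], [D → . T + B], [D → . y], [D → T + . B], [T → . D T g], [T → . T ; T], [T → . y] }  — shift, reduce
  I8: { [D → . T + B], [D → . y], [T → . D T g], [T → . T ; T], [T → . y], [T → T ; . T] }  — shift
  I9: { [D → T . + B], [T → T . ; T], [T → T ; T .] }  — shift, reduce
  I10: { [B → . + +], [B → . T +], [B → . g], [D → . T + B], [D → . y], [D → T + . B], [T → . D T g], [T → . T ; T], [T → . y] }  — shift
  I11: { [D → T + B .] }  — reduce
  I12: { [D → T . + B], [T → D T . g], [T → T . ; T] }  — shift
  I13: { [T → D T g .] }  — reduce
  I14: { [B → + + .] }  — reduce

I6 contains complete items [D → y .], [T → y .] — reduce-reduce conflict.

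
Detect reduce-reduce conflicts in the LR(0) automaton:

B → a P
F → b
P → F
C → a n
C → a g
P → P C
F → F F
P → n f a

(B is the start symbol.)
No reduce-reduce conflicts

A reduce-reduce conflict occurs when an LR(0) state has two complete items [A → α .] and [B → β .] — both call for a reduction, and with no lookahead the parser cannot choose between them.

Augment with B' → B and build the canonical LR(0) collection (I0 = CLOSURE({[B' → . B]}), then GOTO on every symbol after a dot until no new states appear). It has 14 states:
  I0: { [B → . a P], [B' → . B] }  — shift
  I1: { [B' → B .] }  — accept
  I2: { [B → a . P], [F → . F F], [F → . b], [P → . F], [P → . P C], [P → . n f a] }  — shift
  I3: { [F → . F F], [F → . b], [F → F . F], [P → F .] }  — shift, reduce
  I4: { [B → a P .], [C → . a g], [C → . a n], [P → P . C] }  — shift, reduce
  I5: { [F → b .] }  — reduce
  I6: { [P → n . f a] }  — shift
  I7: { [P → n f . a] }  — shift
  I8: { [P → n f a .] }  — reduce
  I9: { [P → P C .] }  — reduce
  I10: { [C → a . g], [C → a . n] }  — shift
  I11: { [C → a g .] }  — reduce
  I12: { [C → a n .] }  — reduce
  I13: { [F → . F F], [F → . b], [F → F . F], [F → F F .] }  — shift, reduce

No state contains more than one complete item.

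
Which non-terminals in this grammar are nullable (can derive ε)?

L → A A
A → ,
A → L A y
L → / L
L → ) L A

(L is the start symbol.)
A non-terminal is nullable if it can derive ε (the empty string): either it has an ε-production, or it has a production whose right-hand side consists entirely of nullable non-terminals.

There are no ε-productions, so no non-terminal can derive ε.
No non-terminals are nullable.

Answer: None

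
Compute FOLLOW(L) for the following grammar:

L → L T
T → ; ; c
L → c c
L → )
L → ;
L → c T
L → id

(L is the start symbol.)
{ $, ';' }

L is the start symbol, so $ ∈ FOLLOW(L).
In L → L T: L is followed by T, add FIRST(T) \ {ε} = { ';' }

Taking the union: FOLLOW(L) = { $, ';' }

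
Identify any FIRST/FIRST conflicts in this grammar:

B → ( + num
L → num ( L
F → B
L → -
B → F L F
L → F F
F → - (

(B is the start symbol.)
Yes. B → '(' '+' num / B → F L F on { '(' }; L → '-' / L → F F on { '-' }; F → B / F → '-' '(' on { '-' }

FIRST sets of the non-terminals at (or reachable through a nullable prefix from) the front of some alternative:
  FIRST(F) = { '(', '-' }
  FIRST(B) = { '(', '-' }

Productions for B:
  B → ( + num: FIRST = { '(' }
  B → F L F: FIRST = { '(', '-' }
Productions for L:
  L → num ( L: FIRST = { 'num' }
  L → -: FIRST = { '-' }
  L → F F: FIRST = { '(', '-' }
Productions for F:
  F → B: FIRST = { '(', '-' }
  F → - (: FIRST = { '-' }

Conflict for B: B → ( + num and B → F L F
  Overlap: { '(' }
Conflict for L: L → - and L → F F
  Overlap: { '-' }
Conflict for F: F → B and F → - (
  Overlap: { '-' }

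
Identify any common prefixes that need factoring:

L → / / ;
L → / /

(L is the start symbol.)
Yes, L has productions with common prefix '/ /'

Left-factoring is needed when two productions for the same non-terminal
share a common prefix on the right-hand side.

Productions for L:
  L → / / ;
  L → / /

Found common prefix '/ /' in productions for L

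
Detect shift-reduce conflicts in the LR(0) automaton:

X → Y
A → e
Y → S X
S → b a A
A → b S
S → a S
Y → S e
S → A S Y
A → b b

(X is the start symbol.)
A shift-reduce conflict occurs when an LR(0) state has both:
  - a complete (reduce) item [A → α .] (dot at the end), and
  - a shift item [B → β . c γ] (dot before a terminal).

Augment with X' → X and build the canonical LR(0) collection (I0 = CLOSURE({[X' → . X]}), then GOTO on every symbol after a dot until no new states appear). It has 17 states:
  I0: { [A → . b S], [A → . b b], [A → . e], [S → . A S Y], [S → . a S], [S → . b a A], [X → . Y], [X' → . X], [Y → . S X], [Y → . S e] }  — shift
  I1: { [A → . b S], [A → . b b], [A → . e], [S → . A S Y], [S → . a S], [S → . b a A], [S → A . S Y] }  — shift
  I2: { [A → . b S], [A → . b b], [A → . e], [S → . A S Y], [S → . a S], [S → . b a A], [X → . Y], [Y → . S X], [Y → . S e], [Y → S . X], [Y → S . e] }  — shift
  I3: { [X' → X .] }  — accept
  I4: { [X → Y .] }  — reduce
  I5: { [A → . b S], [A → . b b], [A → . e], [S → . A S Y], [S → . a S], [S → . b a A], [S → a . S] }  — shift
  I6: { [A → . b S], [A → . b b], [A → . e], [A → b . S], [A → b . b], [S → . A S Y], [S → . a S], [S → . b a A], [S → b . a A] }  — shift
  I7: { [A → e .] }  — reduce
  I8: { [A → b S .] }  — reduce
  I9: { [A → . b S], [A → . b b], [A → . e], [S → . A S Y], [S → . a S], [S → . b a A], [S → a . S], [S → b a . A] }  — shift
  I10: { [A → . b S], [A → . b b], [A → . e], [A → b . S], [A → b . b], [A → b b .], [S → . A S Y], [S → . a S], [S → . b a A], [S → b . a A] }  — shift, reduce
  I11: { [A → . b S], [A → . b b], [A → . e], [S → . A S Y], [S → . a S], [S → . b a A], [S → A . S Y], [S → b a A .] }  — shift, reduce
  I12: { [S → a S .] }  — reduce
  I13: { [A → . b S], [A → . b b], [A → . e], [S → . A S Y], [S → . a S], [S → . b a A], [S → A S . Y], [Y → . S X], [Y → . S e] }  — shift
  I14: { [S → A S Y .] }  — reduce
  I15: { [Y → S X .] }  — reduce
  I16: { [A → e .], [Y → S e .] }  — 2 reduces

I10 contains reduce item [A → b b .] and shift items [A → . b S], [A → . b b], [A → b . b], [A → . e], [S → . a S], [S → . b a A], [S → b . a A] — shift-reduce conflict.
I11 contains reduce item [S → b a A .] and shift items [A → . b S], [A → . b b], [A → . e], [S → . a S], [S → . b a A] — shift-reduce conflict.

Answer: Yes — I10: [A → b b .] vs [A → . b S]; I11: [S → b a A .] vs [A → . b S]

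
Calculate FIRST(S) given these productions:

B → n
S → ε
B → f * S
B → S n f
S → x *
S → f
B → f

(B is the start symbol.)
{ 'f', 'x', ε }

To compute FIRST(S), examine every production with S on the left-hand side, reading each right-hand side left to right until a non-nullable symbol is reached.

From S → ε:
  - ε-production, so ε ∈ FIRST(S)
From S → x *:
  - x is a terminal: add 'x' and stop
From S → f:
  - f is a terminal: add 'f' and stop

Collecting: FIRST(S) = { 'f', 'x', ε }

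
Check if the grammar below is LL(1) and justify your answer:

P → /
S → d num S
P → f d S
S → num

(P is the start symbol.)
For P:
  PREDICT(P → '/') = { '/' }
  PREDICT(P → f d S) = { 'f' }
For S:
  PREDICT(S → d num S) = { 'd' }
  PREDICT(S → num) = { 'num' }

All predict sets are disjoint. The grammar IS LL(1).

Answer: Yes, the grammar is LL(1).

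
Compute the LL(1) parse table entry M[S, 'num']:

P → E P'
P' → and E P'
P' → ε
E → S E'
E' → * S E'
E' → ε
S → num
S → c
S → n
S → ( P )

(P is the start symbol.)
To find M[S, 'num'], we find productions for S where 'num' is in the predict set (PREDICT(N → α) = (FIRST(α) \ {ε}) ∪ (FOLLOW(N) if α ⇒* ε)).

S → num: PREDICT = { 'num' }
  'num' is in predict set, so this production goes in M[S, 'num']
S → c: PREDICT = { 'c' }
S → n: PREDICT = { 'n' }
S → ( P ): PREDICT = { '(' }

M[S, 'num'] = S → num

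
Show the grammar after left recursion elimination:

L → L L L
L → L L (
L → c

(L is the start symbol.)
L → c L'
L' → L L L'
L' → L ( L'
L' → ε

L is directly left-recursive. The standard transformation for
  A → A α₁ | ... | A α_m | β₁ | ... | β_n
is
  A  → β₁ A' | ... | β_n A'
  A' → α₁ A' | ... | α_m A' | ε

L → c becomes L → c L'
L → L L L becomes L' → L L L'
L → L L ( becomes L' → L ( L'
Add L' → ε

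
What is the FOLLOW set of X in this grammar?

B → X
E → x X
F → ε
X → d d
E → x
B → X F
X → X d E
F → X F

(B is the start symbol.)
{ $, 'd' }

In B → X: X is at the end, add FOLLOW(B)
In E → x X: X is at the end, add FOLLOW(E)
In B → X F: X is followed by F, add FIRST(F) \ {ε} = { 'd' }
  F is nullable, so also add FOLLOW(B)
In X → X d E: X is followed by d E, add FIRST(d E) \ {ε} = { 'd' }
In F → X F: X is followed by F, add FIRST(F) \ {ε} = { 'd' }
  F is nullable, so also add FOLLOW(F)

The FOLLOW sets referred to above (computed the same way, to a fixed point):
  FOLLOW(B) = { $ }
  FOLLOW(E) = { $, 'd' }
  FOLLOW(F) = { $ }

Taking the union: FOLLOW(X) = { $, 'd' }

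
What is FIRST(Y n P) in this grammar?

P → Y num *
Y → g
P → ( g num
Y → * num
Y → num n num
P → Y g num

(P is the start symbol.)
FIRST sets of the non-terminals involved (from the grammar, by fixed-point iteration):
  FIRST(Y) = { '*', 'g', 'num' }

To compute FIRST(Y n P), process the symbols left to right:
Symbol Y is a non-terminal. Add FIRST(Y) \ {ε} = { '*', 'g', 'num' }
Y is not nullable (ε ∉ FIRST(Y)), so stop here.
FIRST(Y n P) = { '*', 'g', 'num' }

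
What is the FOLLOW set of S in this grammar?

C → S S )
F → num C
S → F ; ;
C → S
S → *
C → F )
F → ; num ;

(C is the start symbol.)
{ $, ')', '*', ';', 'num' }

In C → S S ): S is followed by S ')', add FIRST(S ')') \ {ε} = { '*', ';', 'num' }
In C → S S ): S is followed by ')', add FIRST(')') \ {ε} = { ')' }
In C → S: S is at the end, add FOLLOW(C)

The FOLLOW sets referred to above (computed the same way, to a fixed point):
  FOLLOW(C) = { $, ')', ';' }

Taking the union: FOLLOW(S) = { $, ')', '*', ';', 'num' }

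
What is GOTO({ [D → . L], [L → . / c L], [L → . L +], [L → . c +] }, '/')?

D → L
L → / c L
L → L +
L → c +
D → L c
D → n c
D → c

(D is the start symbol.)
{ [L → / . c L] }

GOTO(I, '/') = CLOSURE({ [A → αX.β] : [A → α.Xβ] ∈ I, X = '/' })

Items with dot before '/', with the dot advanced:
  [L → . / c L] → [L → / . c L]
Closure adds nothing (no advanced item has the dot before a non-terminal).

GOTO = { [L → / . c L] }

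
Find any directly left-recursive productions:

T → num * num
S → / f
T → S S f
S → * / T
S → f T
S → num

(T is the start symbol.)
No direct left recursion

Direct left recursion occurs when N → N α for some non-terminal N (the right-hand side begins with the left-hand side itself).

T → num * num: starts with num
S → / f: starts with '/'
T → S S f: starts with S
S → * / T: starts with '*'
S → f T: starts with f
S → num: starts with num

No direct left recursion found.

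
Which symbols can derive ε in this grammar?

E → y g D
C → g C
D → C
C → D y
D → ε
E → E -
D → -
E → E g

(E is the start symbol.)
{ 'D' }

A non-terminal is nullable if it can derive ε (the empty string): either it has an ε-production, or it has a production whose right-hand side consists entirely of nullable non-terminals.

ε-productions: D → ε
So D is immediately nullable.
No further non-terminal can be added: every production for the remaining non-terminals contains a terminal or a non-nullable non-terminal.
Nullable = { 'D' }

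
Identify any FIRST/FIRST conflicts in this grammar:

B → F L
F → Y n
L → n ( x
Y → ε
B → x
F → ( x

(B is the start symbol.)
No FIRST/FIRST conflicts.

A FIRST/FIRST conflict occurs when two productions N → α and N → β for the same non-terminal have FIRST(α) ∩ FIRST(β) ≠ ∅ (with ε ∈ FIRST of a nullable right-hand side, so two nullable alternatives also conflict).

FIRST sets of the non-terminals at (or reachable through a nullable prefix from) the front of some alternative:
  FIRST(F) = { '(', 'n' }
  FIRST(Y) = { ε }

Productions for B:
  B → F L: FIRST = { '(', 'n' }
  B → x: FIRST = { 'x' }
Productions for F:
  F → Y n: FIRST = { 'n' }
  F → ( x: FIRST = { '(' }
L, Y have only one production, so no FIRST/FIRST conflict is possible there.

All alternatives of each non-terminal have pairwise disjoint FIRST sets.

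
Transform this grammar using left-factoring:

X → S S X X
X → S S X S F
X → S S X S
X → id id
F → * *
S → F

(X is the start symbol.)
Left-factoring transforms A → αβ₁ | αβ₂ into A → αA' and A' → β₁ | β₂
(α is the longest common prefix among the alternatives). Repeat until
no nonterminal has two alternatives with a common prefix.

Round 1: X has alternatives sharing prefix 'S S X'. Introduce X': X → S S X X'
  Add: X' → X
  Add: X' → S F
  Add: X' → S

Round 2: X' has alternatives sharing prefix 'S'. Introduce X'': X' → S X''
  Add: X'' → F
  Add: X'' → ε

No remaining common prefixes — done.

Resulting grammar:
X → S S X X'
X' → X
X' → S X''
X'' → F
X'' → ε
X → id id
F → * *
S → F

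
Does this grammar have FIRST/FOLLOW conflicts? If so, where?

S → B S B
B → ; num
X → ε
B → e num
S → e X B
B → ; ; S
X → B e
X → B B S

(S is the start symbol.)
Nullable non-terminals: X.
FIRST sets used below: FIRST(B) = { ';', 'e' }

X: nullable alternative(s) X → ε; FOLLOW(X) = { ';', 'e' }
  X → ε: FIRST \ {ε} = { } — this is the only nullable alternative, skip
  X → B e: FIRST \ {ε} = { ';', 'e' } — overlaps FOLLOW(X) on { ';', 'e' }: CONFLICT
  X → B B S: FIRST \ {ε} = { ';', 'e' } — overlaps FOLLOW(X) on { ';', 'e' }: CONFLICT

B, S have no nullable alternative, so no FIRST/FOLLOW check is needed there.

So the grammar has 2 FIRST/FOLLOW conflicts (marked CONFLICT above).

Answer: Yes. X → B e with FOLLOW(X) on { ';', 'e' }; X → B B S with FOLLOW(X) on { ';', 'e' }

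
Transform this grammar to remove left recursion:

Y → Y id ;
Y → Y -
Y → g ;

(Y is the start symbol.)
Y is directly left-recursive. The standard transformation for
  A → A α₁ | ... | A α_m | β₁ | ... | β_n
is
  A  → β₁ A' | ... | β_n A'
  A' → α₁ A' | ... | α_m A' | ε

Y → g ; becomes Y → g ; Y'
Y → Y id ; becomes Y' → id ; Y'
Y → Y - becomes Y' → - Y'
Add Y' → ε

Resulting grammar:
Y → g ; Y'
Y' → id ; Y'
Y' → - Y'
Y' → ε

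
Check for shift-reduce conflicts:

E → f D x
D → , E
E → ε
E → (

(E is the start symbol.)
Yes — I0: [E → .] vs [E → . (]; I4: [E → .] vs [E → . (]

Augment with E' → E and build the canonical LR(0) collection (I0 = CLOSURE({[E' → . E]}), then GOTO on every symbol after a dot until no new states appear). It has 8 states:
  I0: { [E → . (], [E → . f D x], [E → .], [E' → . E] }  — shift, reduce
  I1: { [E → ( .] }  — reduce
  I2: { [E' → E .] }  — accept
  I3: { [D → . , E], [E → f . D x] }  — shift
  I4: { [D → , . E], [E → . (], [E → . f D x], [E → .] }  — shift, reduce
  I5: { [E → f D . x] }  — shift
  I6: { [E → f D x .] }  — reduce
  I7: { [D → , E .] }  — reduce

I0 contains reduce item [E → .] and shift items [E → . (], [E → . f D x] — shift-reduce conflict.
I4 contains reduce item [E → .] and shift items [E → . (], [E → . f D x] — shift-reduce conflict.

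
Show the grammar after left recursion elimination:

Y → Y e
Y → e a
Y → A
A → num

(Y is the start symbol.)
Y is directly left-recursive. The standard transformation for
  A → A α₁ | ... | A α_m | β₁ | ... | β_n
is
  A  → β₁ A' | ... | β_n A'
  A' → α₁ A' | ... | α_m A' | ε

Y → e a becomes Y → e a Y'
Y → A becomes Y → A Y'
Y → Y e becomes Y' → e Y'
Add Y' → ε

Productions for other non-terminals are unchanged:
  A → num

Resulting grammar:
Y → e a Y'
Y → A Y'
Y' → e Y'
Y' → ε
A → num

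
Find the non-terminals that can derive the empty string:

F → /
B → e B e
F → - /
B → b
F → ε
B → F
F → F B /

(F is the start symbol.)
A non-terminal is nullable if it can derive ε (the empty string): either it has an ε-production, or it has a production whose right-hand side consists entirely of nullable non-terminals.

ε-productions: F → ε
So F is immediately nullable.
B → F: every symbol on the right is nullable, so B is nullable too.
Every non-terminal is now nullable.
Nullable = { 'B', 'F' }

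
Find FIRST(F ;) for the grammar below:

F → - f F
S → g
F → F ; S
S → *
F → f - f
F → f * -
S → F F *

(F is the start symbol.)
{ '-', 'f' }

FIRST sets of the non-terminals involved (from the grammar, by fixed-point iteration):
  FIRST(F) = { '-', 'f' }

To compute FIRST(F ;), process the symbols left to right:
Symbol F is a non-terminal. Add FIRST(F) \ {ε} = { '-', 'f' }
F is not nullable (ε ∉ FIRST(F)), so stop here.
FIRST(F ;) = { '-', 'f' }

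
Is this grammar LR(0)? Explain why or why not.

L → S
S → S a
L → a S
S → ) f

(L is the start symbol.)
No. Shift-reduce conflict between [L → S .] and [S → S . a]

Augment with L' → L and build the canonical LR(0) collection (I0 = CLOSURE({[L' → . L]}), then GOTO on every symbol after a dot until no new states appear). It has 8 states:
  I0: { [L → . S], [L → . a S], [L' → . L], [S → . ) f], [S → . S a] }  — shift
  I1: { [S → ) . f] }  — shift
  I2: { [L' → L .] }  — accept
  I3: { [L → S .], [S → S . a] }  — shift, reduce
  I4: { [L → a . S], [S → . ) f], [S → . S a] }  — shift
  I5: { [L → a S .], [S → S . a] }  — shift, reduce
  I6: { [S → S a .] }  — reduce
  I7: { [S → ) f .] }  — reduce

Conflict in state I3:
  Shift-reduce conflict between [L → S .] and [S → S . a]
So the grammar is NOT LR(0).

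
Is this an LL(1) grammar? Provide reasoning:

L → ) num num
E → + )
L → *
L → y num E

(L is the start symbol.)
A grammar is LL(1) if for each non-terminal N with multiple productions, the predict sets of those productions are pairwise disjoint, where PREDICT(N → α) = (FIRST(α) \ {ε}) ∪ (FOLLOW(N) if α ⇒* ε).

For L:
  PREDICT(L → ')' num num) = { ')' }
  PREDICT(L → '*') = { '*' }
  PREDICT(L → y num E) = { 'y' }
E has a single production, so nothing to check there.

All predict sets are disjoint. The grammar IS LL(1).

Answer: Yes, the grammar is LL(1).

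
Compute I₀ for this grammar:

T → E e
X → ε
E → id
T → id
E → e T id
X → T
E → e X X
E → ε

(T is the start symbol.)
First, augment the grammar with T' → T
I₀ = CLOSURE({ [T' → . T] }):
  [T' → . T] has the dot before T: add [T → . E e], [T → . id]
  [T → . E e] has the dot before E: add [E → . id], [E → . e T id], [E → . e X X], [E → .]
No further items can be added.

I₀ = { [E → . e T id], [E → . e X X], [E → . id], [E → .], [T → . E e], [T → . id], [T' → . T] }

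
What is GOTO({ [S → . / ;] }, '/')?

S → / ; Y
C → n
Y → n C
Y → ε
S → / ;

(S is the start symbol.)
{ [S → / . ;] }

GOTO(I, '/') = CLOSURE({ [A → αX.β] : [A → α.Xβ] ∈ I, X = '/' })

Items with dot before '/', with the dot advanced:
  [S → . / ;] → [S → / . ;]
Closure adds nothing (no advanced item has the dot before a non-terminal).

GOTO = { [S → / . ;] }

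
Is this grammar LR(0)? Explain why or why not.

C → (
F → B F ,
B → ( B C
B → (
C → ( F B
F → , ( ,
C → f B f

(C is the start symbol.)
Augment with C' → C and build the canonical LR(0) collection (I0 = CLOSURE({[C' → . C]}), then GOTO on every symbol after a dot until no new states appear). It has 17 states:
  I0: { [C → . ( F B], [C → . (], [C → . f B f], [C' → . C] }  — shift
  I1: { [B → . ( B C], [B → . (], [C → ( . F B], [C → ( .], [F → . , ( ,], [F → . B F ,] }  — shift, reduce
  I2: { [C' → C .] }  — accept
  I3: { [B → . ( B C], [B → . (], [C → f . B f] }  — shift
  I4: { [B → ( . B C], [B → ( .], [B → . ( B C], [B → . (] }  — shift, reduce
  I5: { [C → f B . f] }  — shift
  I6: { [C → f B f .] }  — reduce
  I7: { [B → ( B . C], [C → . ( F B], [C → . (], [C → . f B f] }  — shift
  I8: { [B → ( B C .] }  — reduce
  I9: { [F → , . ( ,] }  — shift
  I10: { [B → . ( B C], [B → . (], [F → . , ( ,], [F → . B F ,], [F → B . F ,] }  — shift
  I11: { [B → . ( B C], [B → . (], [C → ( F . B] }  — shift
  I12: { [C → ( F B .] }  — reduce
  I13: { [F → B F . ,] }  — shift
  I14: { [F → B F , .] }  — reduce
  I15: { [F → , ( . ,] }  — shift
  I16: { [F → , ( , .] }  — reduce

Conflict in state I1:
  Shift-reduce conflict between [C → ( .] and [B → . (]
So the grammar is NOT LR(0).

Answer: No. Shift-reduce conflict between [C → ( .] and [B → . (]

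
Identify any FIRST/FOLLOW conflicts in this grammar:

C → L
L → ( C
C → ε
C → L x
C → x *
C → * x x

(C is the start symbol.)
Yes. C → x '*' with FOLLOW(C) on { 'x' }

A FIRST/FOLLOW conflict occurs when a non-terminal N has a nullable alternative N → β (β ⇒* ε) and another alternative N → α with FIRST(α) ∩ FOLLOW(N) ≠ ∅: on such a lookahead the parser cannot decide between expanding α and letting N vanish via β.

Nullable non-terminals: C.
FIRST sets used below: FIRST(L) = { '(' }

C: nullable alternative(s) C → ε; FOLLOW(C) = { $, 'x' }
  C → L: FIRST \ {ε} = { '(' } — disjoint from FOLLOW(C)
  C → ε: FIRST \ {ε} = { } — this is the only nullable alternative, skip
  C → L x: FIRST \ {ε} = { '(' } — disjoint from FOLLOW(C)
  C → x *: FIRST \ {ε} = { 'x' } — overlaps FOLLOW(C) on { 'x' }: CONFLICT
  C → * x x: FIRST \ {ε} = { '*' } — disjoint from FOLLOW(C)

L has no nullable alternative, so no FIRST/FOLLOW check is needed there.

So the grammar has 1 FIRST/FOLLOW conflict (marked CONFLICT above).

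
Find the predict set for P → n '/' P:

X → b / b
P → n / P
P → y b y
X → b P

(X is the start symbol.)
{ 'n' }

PREDICT(P → n '/' P) = (FIRST(RHS) \ {ε}) ∪ (FOLLOW(P) if ε ∈ FIRST(RHS), i.e. RHS ⇒* ε)
FIRST(n '/' P) = { 'n' }
ε ∉ FIRST(n '/' P), so FOLLOW(P) is not added.
PREDICT(P → n '/' P) = { 'n' }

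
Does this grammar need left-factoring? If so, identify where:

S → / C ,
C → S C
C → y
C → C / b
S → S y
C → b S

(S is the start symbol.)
Left-factoring is needed when two productions for the same non-terminal
share a common prefix on the right-hand side.

Productions for S:
  S → / C ,
  S → S y
Productions for C:
  C → S C
  C → y
  C → C / b
  C → b S

No common prefixes found.

Answer: No, left-factoring is not needed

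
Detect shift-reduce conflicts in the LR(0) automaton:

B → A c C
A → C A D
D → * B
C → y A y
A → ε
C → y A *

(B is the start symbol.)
Augment with B' → B and build the canonical LR(0) collection (I0 = CLOSURE({[B' → . B]}), then GOTO on every symbol after a dot until no new states appear). It has 14 states:
  I0: { [A → . C A D], [A → .], [B → . A c C], [B' → . B], [C → . y A *], [C → . y A y] }  — shift, reduce
  I1: { [B → A . c C] }  — shift
  I2: { [B' → B .] }  — accept
  I3: { [A → . C A D], [A → .], [A → C . A D], [C → . y A *], [C → . y A y] }  — shift, reduce
  I4: { [A → . C A D], [A → .], [C → . y A *], [C → . y A y], [C → y . A *], [C → y . A y] }  — shift, reduce
  I5: { [C → y A . *], [C → y A . y] }  — shift
  I6: { [C → y A * .] }  — reduce
  I7: { [C → y A y .] }  — reduce
  I8: { [A → C A . D], [D → . * B] }  — shift
  I9: { [A → . C A D], [A → .], [B → . A c C], [C → . y A *], [C → . y A y], [D → * . B] }  — shift, reduce
  I10: { [A → C A D .] }  — reduce
  I11: { [D → * B .] }  — reduce
  I12: { [B → A c . C], [C → . y A *], [C → . y A y] }  — shift
  I13: { [B → A c C .] }  — reduce

I0 contains reduce item [A → .] and shift items [C → . y A *], [C → . y A y] — shift-reduce conflict.
I3 contains reduce item [A → .] and shift items [C → . y A *], [C → . y A y] — shift-reduce conflict.
I4 contains reduce item [A → .] and shift items [C → . y A *], [C → . y A y] — shift-reduce conflict.
I9 contains reduce item [A → .] and shift items [C → . y A *], [C → . y A y] — shift-reduce conflict.

Answer: Yes — I0: [A → .] vs [C → . y A *]; I3: [A → .] vs [C → . y A *]; I4: [A → .] vs [C → . y A *]; I9: [A → .] vs [C → . y A *]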